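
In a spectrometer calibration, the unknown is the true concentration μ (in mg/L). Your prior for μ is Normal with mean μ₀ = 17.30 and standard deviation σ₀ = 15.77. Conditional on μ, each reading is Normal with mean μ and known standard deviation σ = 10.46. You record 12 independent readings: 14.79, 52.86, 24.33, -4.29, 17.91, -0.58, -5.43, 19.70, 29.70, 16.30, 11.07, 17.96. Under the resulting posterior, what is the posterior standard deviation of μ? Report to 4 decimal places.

For Normal data with known variance σ², a Normal(μ₀, σ₀²) prior on μ is conjugate. Posterior precision = 1/σ₀² + n/σ²; posterior mean is the precision-weighted average of μ₀ and x̄.
σ₀² = 15.77² = 248.6929, σ² = 10.46² = 109.4116; σ² + n·σ₀² = 109.4116 + 12·248.6929 = 3093.7264.
Posterior precision = 1/σ₀² + n/σ² = 1/248.6929 + 12/109.4116 = (σ² + n·σ₀²)/(σ₀²σ²) = 3093.7264/(248.6929·109.4116); posterior variance σₙ² = σ₀²σ²/(σ² + n·σ₀²) = 248.6929·109.4116/3093.7264 = 8.795182.
Posterior SD = √σₙ² = √(248.6929·109.4116/3093.7264) = 2.9657.

2.9657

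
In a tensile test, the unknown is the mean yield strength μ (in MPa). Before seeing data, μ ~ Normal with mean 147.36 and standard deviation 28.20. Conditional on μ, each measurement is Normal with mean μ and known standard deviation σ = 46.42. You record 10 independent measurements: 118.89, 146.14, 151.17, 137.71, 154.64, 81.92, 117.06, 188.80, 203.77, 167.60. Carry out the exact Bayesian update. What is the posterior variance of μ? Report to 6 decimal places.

169.541853

For Normal data with known variance σ², a Normal(μ₀, σ₀²) prior on μ is conjugate. Posterior precision = 1/σ₀² + n/σ²; posterior mean is the precision-weighted average of μ₀ and x̄.
σ₀² = 28.20² = 795.24, σ² = 46.42² = 2154.8164; σ² + n·σ₀² = 2154.8164 + 10·795.24 = 10107.2164.
Posterior precision = 1/σ₀² + n/σ² = 1/795.24 + 10/2154.8164 = (σ² + n·σ₀²)/(σ₀²σ²) = 10107.2164/(795.24·2154.8164); posterior variance σₙ² = σ₀²σ²/(σ² + n·σ₀²) = 795.24·2154.8164/10107.2164 = 169.541853.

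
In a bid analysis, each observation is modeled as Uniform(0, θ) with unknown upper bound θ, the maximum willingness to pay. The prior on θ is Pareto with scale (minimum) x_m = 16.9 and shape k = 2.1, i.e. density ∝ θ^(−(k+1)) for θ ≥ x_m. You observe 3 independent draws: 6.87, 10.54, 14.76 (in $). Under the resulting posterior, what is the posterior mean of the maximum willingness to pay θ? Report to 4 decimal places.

21.0220

A Pareto(scale x_m, shape k) prior on the upper bound θ of Uniform(0, θ) is conjugate: posterior is Pareto(max(x_m, max xᵢ), k + n).
Sample maximum = 14.76; prior scale x_m = 16.9 → posterior scale = max = 16.90.
Posterior shape = 2.1 + 3 = 5.1.
E[θ|data] = k·x_m/(k−1) = 5.1·16.90/4.1 = 21.0220.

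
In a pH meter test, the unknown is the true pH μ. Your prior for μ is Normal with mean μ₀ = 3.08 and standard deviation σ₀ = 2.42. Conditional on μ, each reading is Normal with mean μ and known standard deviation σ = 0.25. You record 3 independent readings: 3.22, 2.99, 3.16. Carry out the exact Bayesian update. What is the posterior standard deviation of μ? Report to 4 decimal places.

For Normal data with known variance σ², a Normal(μ₀, σ₀²) prior on μ is conjugate. Posterior precision = 1/σ₀² + n/σ²; posterior mean is the precision-weighted average of μ₀ and x̄.
σ₀² = 2.42² = 5.8564, σ² = 0.25² = 0.0625; σ² + n·σ₀² = 0.0625 + 3·5.8564 = 17.6317.
Posterior precision = 1/σ₀² + n/σ² = 1/5.8564 + 3/0.0625 = (σ² + n·σ₀²)/(σ₀²σ²) = 17.6317/(5.8564·0.0625); posterior variance σₙ² = σ₀²σ²/(σ² + n·σ₀²) = 5.8564·0.0625/17.6317 = 0.020759.
Posterior SD = √σₙ² = √(5.8564·0.0625/17.6317) = 0.1441.

0.1441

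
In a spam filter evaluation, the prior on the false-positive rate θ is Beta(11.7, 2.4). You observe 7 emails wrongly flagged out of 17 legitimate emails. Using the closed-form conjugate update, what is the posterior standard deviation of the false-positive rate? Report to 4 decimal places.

The Beta prior is conjugate to a Binomial/Bernoulli likelihood; the update adds successes to α and failures to β.
Posterior: Beta(α+k, β+n−k) = Beta(11.7+7, 2.4+10) = Beta(18.7, 12.4).
Var = αβ/((α+β)²(α+β+1)) = 18.7·12.4/(31.1²·32.1) = 0.00746857; SD = √0.00746857 = 0.0864.

0.0864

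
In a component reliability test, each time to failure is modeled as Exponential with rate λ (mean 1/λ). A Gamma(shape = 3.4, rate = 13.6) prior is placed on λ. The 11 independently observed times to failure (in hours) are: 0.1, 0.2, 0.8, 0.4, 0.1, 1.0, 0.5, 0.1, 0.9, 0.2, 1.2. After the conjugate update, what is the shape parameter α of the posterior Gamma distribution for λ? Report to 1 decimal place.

With a Gamma(shape α, rate β) prior on the exponential rate λ, the posterior after n observations with total T = Σxᵢ is Gamma(α+n, β+T).
Sum of observations T = 5.5 hours; n = 11.
Posterior: Gamma(3.4+11, 13.6+5.5) = Gamma(14.4, 19.1).
Posterior α = 14.4.

14.4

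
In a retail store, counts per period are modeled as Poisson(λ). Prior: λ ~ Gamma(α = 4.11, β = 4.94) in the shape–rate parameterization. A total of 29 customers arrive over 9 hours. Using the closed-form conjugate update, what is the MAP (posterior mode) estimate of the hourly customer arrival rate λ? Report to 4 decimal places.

2.3034

With a Gamma(shape α, rate β) prior, the Poisson likelihood is conjugate: the posterior is Gamma(α + ΣXᵢ, β + n).
Posterior: Gamma(α+S, β+n) = Gamma(4.11+29, 4.94+9) = Gamma(33.11, 13.94).
Mode of Gamma(α,β) for α≥1 is (α−1)/β = 32.11/13.94 = 2.3034.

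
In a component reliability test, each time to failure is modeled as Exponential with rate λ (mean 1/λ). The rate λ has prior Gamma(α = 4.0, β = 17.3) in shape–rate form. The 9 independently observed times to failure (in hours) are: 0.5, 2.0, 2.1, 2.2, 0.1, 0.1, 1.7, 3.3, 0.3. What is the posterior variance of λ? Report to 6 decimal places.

With a Gamma(shape α, rate β) prior on the exponential rate λ, the posterior after n observations with total T = Σxᵢ is Gamma(α+n, β+T).
Sum of observations T = 12.3 hours; n = 9.
Posterior: Gamma(4.0+9, 17.3+12.3) = Gamma(13.0, 29.6).
Var = α/β² = 0.014837.

0.014837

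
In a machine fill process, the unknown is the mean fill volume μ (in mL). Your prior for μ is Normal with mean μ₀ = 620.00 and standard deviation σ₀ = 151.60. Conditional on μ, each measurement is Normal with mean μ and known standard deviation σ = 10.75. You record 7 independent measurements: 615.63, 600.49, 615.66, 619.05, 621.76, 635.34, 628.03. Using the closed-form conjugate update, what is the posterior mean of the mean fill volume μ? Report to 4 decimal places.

For Normal data with known variance σ², a Normal(μ₀, σ₀²) prior on μ is conjugate. Posterior precision = 1/σ₀² + n/σ²; posterior mean is the precision-weighted average of μ₀ and x̄.
Σxᵢ = 615.63 + 600.49 + 615.66 + 619.05 + 621.76 + 635.34 + 628.03 = 4335.96, so n·x̄ = 4335.96.
σ₀² = 151.60² = 22982.56, σ² = 10.75² = 115.5625; σ² + n·σ₀² = 115.5625 + 7·22982.56 = 160993.4825.
Posterior mean = (μ₀/σ₀² + n·x̄/σ²)/(1/σ₀² + n/σ²) = (σ²·μ₀ + σ₀²·n·x̄)/(σ² + n·σ₀²) = (115.5625·620.00 + 22982.56·4335.96)/160993.4825 = 99723109.6076/160993.4825 = 619.4233.

619.4233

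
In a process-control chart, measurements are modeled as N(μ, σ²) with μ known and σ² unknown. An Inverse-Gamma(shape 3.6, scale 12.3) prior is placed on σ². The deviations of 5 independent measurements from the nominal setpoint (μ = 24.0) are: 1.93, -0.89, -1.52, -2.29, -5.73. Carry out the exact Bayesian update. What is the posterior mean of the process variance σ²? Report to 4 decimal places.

6.8142

With known mean μ and an Inverse-Gamma(α, β) prior on σ², the Normal likelihood is conjugate: posterior is Inv-Gamma(α + n/2, β + Σ(xᵢ−μ)²/2).
Σ(xᵢ−μ)² = (1.93)² + (-0.89)² + (-1.52)² + (-2.29)² + (-5.73)² = 44.9044.
Posterior: Inv-Gamma(3.6 + 5/2, 12.3 + 44.9044/2) = Inv-Gamma(6.10, 34.75220).
E[σ²|data] = β/(α−1) = 34.75220/5.10 = 6.8142.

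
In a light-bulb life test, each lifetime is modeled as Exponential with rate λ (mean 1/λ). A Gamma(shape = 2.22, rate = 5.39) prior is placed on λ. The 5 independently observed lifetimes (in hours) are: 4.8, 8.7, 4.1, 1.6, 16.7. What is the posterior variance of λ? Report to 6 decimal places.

With a Gamma(shape α, rate β) prior on the exponential rate λ, the posterior after n observations with total T = Σxᵢ is Gamma(α+n, β+T).
Sum of observations T = 35.9 hours; n = 5.
Posterior: Gamma(2.22+5, 5.39+35.9) = Gamma(7.22, 41.29).
Var = α/β² = 0.004235.

0.004235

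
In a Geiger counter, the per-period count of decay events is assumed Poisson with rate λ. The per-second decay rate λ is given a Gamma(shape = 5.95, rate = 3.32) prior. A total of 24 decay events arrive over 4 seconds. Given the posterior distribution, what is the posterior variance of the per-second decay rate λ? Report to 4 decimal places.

With a Gamma(shape α, rate β) prior, the Poisson likelihood is conjugate: the posterior is Gamma(α + ΣXᵢ, β + n).
Posterior: Gamma(α+S, β+n) = Gamma(5.95+24, 3.32+4) = Gamma(29.95, 7.32).
Var = α/β² = 29.95/7.32² = 0.5590.

0.5590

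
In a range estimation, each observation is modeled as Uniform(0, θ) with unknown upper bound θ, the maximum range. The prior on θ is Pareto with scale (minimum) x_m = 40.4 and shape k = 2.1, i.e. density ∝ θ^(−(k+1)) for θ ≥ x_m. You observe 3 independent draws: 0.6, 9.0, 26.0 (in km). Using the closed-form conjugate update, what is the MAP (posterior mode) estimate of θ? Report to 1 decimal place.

A Pareto(scale x_m, shape k) prior on the upper bound θ of Uniform(0, θ) is conjugate: posterior is Pareto(max(x_m, max xᵢ), k + n).
Sample maximum = 26.0; prior scale x_m = 40.4 → posterior scale = max = 40.4.
Posterior shape = 2.1 + 3 = 5.1.
The Pareto density is decreasing on [x_m, ∞), so the mode is x_m = 40.4.

40.4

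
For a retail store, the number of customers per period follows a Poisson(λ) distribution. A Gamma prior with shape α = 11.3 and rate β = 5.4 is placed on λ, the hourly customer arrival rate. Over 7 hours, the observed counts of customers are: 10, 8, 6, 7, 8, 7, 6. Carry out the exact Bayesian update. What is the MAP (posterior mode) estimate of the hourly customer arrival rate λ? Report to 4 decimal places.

With a Gamma(shape α, rate β) prior, the Poisson likelihood is conjugate: the posterior is Gamma(α + ΣXᵢ, β + n).
Sum of counts S = 52 over n = 7 hours.
Posterior: Gamma(α+S, β+n) = Gamma(11.3+52, 5.4+7) = Gamma(63.3, 12.4).
Mode of Gamma(α,β) for α≥1 is (α−1)/β = 62.3/12.4 = 5.0242.

5.0242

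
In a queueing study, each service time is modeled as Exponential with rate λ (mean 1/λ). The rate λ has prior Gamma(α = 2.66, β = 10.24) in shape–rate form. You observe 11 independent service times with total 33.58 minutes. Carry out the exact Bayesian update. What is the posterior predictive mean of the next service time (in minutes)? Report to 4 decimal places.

3.4613

With a Gamma(shape α, rate β) prior on the exponential rate λ, the posterior after n observations with total T = Σxᵢ is Gamma(α+n, β+T).
Posterior: Gamma(2.66+11, 10.24+33.58) = Gamma(13.66, 43.82).
The predictive distribution for the next observation is Lomax; its mean is β/(α−1) = 43.82/12.66 = 3.4613.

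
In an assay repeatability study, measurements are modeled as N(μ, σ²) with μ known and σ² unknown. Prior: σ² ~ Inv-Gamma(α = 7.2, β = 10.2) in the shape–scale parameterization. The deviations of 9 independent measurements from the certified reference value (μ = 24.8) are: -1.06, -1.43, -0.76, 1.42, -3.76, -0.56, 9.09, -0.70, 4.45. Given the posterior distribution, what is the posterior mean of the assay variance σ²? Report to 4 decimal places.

6.7072

With known mean μ and an Inverse-Gamma(α, β) prior on σ², the Normal likelihood is conjugate: posterior is Inv-Gamma(α + n/2, β + Σ(xᵢ−μ)²/2).
Σ(xᵢ−μ)² = (-1.06)² + (-1.43)² + (-0.76)² + (1.42)² + (-3.76)² + (-0.56)² + (9.09)² + (-0.70)² + (4.45)² = 123.1343.
Posterior: Inv-Gamma(7.2 + 9/2, 10.2 + 123.1343/2) = Inv-Gamma(11.70, 71.76715).
E[σ²|data] = β/(α−1) = 71.76715/10.70 = 6.7072.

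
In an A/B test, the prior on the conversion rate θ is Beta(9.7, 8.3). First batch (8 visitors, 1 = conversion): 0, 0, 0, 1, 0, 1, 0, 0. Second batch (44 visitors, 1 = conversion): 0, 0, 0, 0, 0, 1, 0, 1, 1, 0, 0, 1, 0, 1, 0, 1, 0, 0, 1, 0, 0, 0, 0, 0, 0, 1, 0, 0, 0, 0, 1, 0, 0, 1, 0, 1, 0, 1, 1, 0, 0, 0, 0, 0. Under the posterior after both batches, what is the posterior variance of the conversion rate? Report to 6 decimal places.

0.003216

The Beta prior is conjugate to a Binomial/Bernoulli likelihood; the update adds successes to α and failures to β.
After batch 1: Beta(9.7+2, 8.3+6) = Beta(11.7, 14.3).
After batch 2: Beta(11.7+13, 14.3+31) = Beta(24.7, 45.3).
Var = αβ/((α+β)²(α+β+1)) = 24.7·45.3/(70.0²·71.0) = 0.003216.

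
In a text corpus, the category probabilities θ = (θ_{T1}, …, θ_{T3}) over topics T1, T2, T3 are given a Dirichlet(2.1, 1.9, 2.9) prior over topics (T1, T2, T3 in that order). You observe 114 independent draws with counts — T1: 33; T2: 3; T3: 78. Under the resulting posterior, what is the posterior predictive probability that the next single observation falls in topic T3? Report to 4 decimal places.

The Dirichlet prior is conjugate to the Multinomial likelihood: each posterior αⱼ = prior αⱼ + observed count nⱼ.
Posterior concentration: (35.1, 4.9, 80.9), total = 120.9.
P(next = T3 | data) = α_{T3}/Σα = 0.6691.

0.6691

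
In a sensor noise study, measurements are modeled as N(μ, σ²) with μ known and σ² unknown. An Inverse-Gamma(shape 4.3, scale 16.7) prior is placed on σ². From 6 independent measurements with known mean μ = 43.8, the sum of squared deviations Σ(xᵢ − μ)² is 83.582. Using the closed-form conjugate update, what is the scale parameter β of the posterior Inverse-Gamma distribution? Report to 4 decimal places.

With known mean μ and an Inverse-Gamma(α, β) prior on σ², the Normal likelihood is conjugate: posterior is Inv-Gamma(α + n/2, β + Σ(xᵢ−μ)²/2).
Posterior: Inv-Gamma(4.3 + 6/2, 16.7 + 83.582/2) = Inv-Gamma(7.30, 58.4910).
Posterior β = 58.4910.

58.4910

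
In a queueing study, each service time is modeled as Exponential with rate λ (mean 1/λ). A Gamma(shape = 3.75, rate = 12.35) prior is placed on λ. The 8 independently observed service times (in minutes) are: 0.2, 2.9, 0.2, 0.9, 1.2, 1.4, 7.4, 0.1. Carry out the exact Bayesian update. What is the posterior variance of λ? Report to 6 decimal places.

With a Gamma(shape α, rate β) prior on the exponential rate λ, the posterior after n observations with total T = Σxᵢ is Gamma(α+n, β+T).
Sum of observations T = 14.3 minutes; n = 8.
Posterior: Gamma(3.75+8, 12.35+14.3) = Gamma(11.75, 26.65).
Var = α/β² = 0.016544.

0.016544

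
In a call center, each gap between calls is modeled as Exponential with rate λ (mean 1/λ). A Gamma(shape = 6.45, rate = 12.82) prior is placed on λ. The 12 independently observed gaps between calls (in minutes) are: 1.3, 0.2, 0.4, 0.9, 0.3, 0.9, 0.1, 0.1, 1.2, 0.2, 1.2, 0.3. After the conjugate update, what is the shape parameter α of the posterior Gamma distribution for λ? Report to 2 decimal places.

18.45

With a Gamma(shape α, rate β) prior on the exponential rate λ, the posterior after n observations with total T = Σxᵢ is Gamma(α+n, β+T).
Sum of observations T = 7.1 minutes; n = 12.
Posterior: Gamma(6.45+12, 12.82+7.1) = Gamma(18.45, 19.92).
Posterior α = 18.45.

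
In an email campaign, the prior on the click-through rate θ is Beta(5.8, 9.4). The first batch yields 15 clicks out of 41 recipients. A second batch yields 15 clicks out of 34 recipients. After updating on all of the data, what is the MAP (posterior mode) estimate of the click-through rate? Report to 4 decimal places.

0.3946

The Beta prior is conjugate to a Binomial/Bernoulli likelihood; the update adds successes to α and failures to β.
After batch 1: Beta(5.8+15, 9.4+26) = Beta(20.8, 35.4).
After batch 2: Beta(20.8+15, 35.4+19) = Beta(35.8, 54.4).
Mode of Beta(a,b) for a,b>1 is (a−1)/(a+b−2) = 34.8/88.2 = 0.3946.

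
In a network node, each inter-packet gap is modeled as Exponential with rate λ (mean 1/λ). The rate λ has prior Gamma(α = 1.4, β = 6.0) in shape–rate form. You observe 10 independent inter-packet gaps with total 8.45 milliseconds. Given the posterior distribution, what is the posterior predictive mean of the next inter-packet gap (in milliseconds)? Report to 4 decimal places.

With a Gamma(shape α, rate β) prior on the exponential rate λ, the posterior after n observations with total T = Σxᵢ is Gamma(α+n, β+T).
Posterior: Gamma(1.4+10, 6.0+8.45) = Gamma(11.4, 14.45).
The predictive distribution for the next observation is Lomax; its mean is β/(α−1) = 14.45/10.4 = 1.3894.

1.3894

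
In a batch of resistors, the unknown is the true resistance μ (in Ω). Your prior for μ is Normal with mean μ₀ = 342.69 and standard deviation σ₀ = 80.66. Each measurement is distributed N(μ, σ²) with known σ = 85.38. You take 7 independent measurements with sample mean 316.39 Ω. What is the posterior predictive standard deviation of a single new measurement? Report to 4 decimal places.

For Normal data with known variance σ², a Normal(μ₀, σ₀²) prior on μ is conjugate. Posterior precision = 1/σ₀² + n/σ²; posterior mean is the precision-weighted average of μ₀ and x̄.
σ₀² = 80.66² = 6506.0356, σ² = 85.38² = 7289.7444; σ² + n·σ₀² = 7289.7444 + 7·6506.0356 = 52831.9936.
Posterior precision = 1/σ₀² + n/σ² = 1/6506.0356 + 7/7289.7444 = (σ² + n·σ₀²)/(σ₀²σ²) = 52831.9936/(6506.0356·7289.7444); posterior variance σₙ² = σ₀²σ²/(σ² + n·σ₀²) = 6506.0356·7289.7444/52831.9936 = 897.701059.
Predictive variance for one new observation = σₙ² + σ² = 6506.0356·7289.7444/52831.9936 + 7289.7444 = σ²·(σ₀² + 52831.9936)/52831.9936 = 7289.7444·59338.0292/52831.9936 = 8187.445459; SD = √(7289.7444·59338.0292/52831.9936) = 90.4845.

90.4845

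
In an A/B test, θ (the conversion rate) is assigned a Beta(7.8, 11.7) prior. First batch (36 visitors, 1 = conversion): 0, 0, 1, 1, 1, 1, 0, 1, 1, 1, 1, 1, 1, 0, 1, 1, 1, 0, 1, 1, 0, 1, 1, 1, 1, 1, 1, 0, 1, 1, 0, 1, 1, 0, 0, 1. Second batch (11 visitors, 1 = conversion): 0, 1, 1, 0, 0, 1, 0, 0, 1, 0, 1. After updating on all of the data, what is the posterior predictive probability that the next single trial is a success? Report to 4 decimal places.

0.5835

The Beta prior is conjugate to a Binomial/Bernoulli likelihood; the update adds successes to α and failures to β.
After batch 1: Beta(7.8+26, 11.7+10) = Beta(33.8, 21.7).
After batch 2: Beta(33.8+5, 21.7+6) = Beta(38.8, 27.7).
For a single future Bernoulli trial, P(success | data) = α/(α+β) = 0.5835.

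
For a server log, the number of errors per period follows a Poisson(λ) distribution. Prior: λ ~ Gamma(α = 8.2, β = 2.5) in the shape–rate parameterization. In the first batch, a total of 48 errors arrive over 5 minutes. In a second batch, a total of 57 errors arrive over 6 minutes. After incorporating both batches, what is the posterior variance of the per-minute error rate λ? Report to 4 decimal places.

With a Gamma(shape α, rate β) prior, the Poisson likelihood is conjugate: the posterior is Gamma(α + ΣXᵢ, β + n).
After batch 1: Gamma(α+S, β+n) = Gamma(8.2+48, 2.5+5) = Gamma(56.2, 7.5).
After batch 2: Gamma(α+S, β+n) = Gamma(56.2+57, 7.5+6) = Gamma(113.2, 13.5).
Var = α/β² = 113.2/13.5² = 0.6211.

0.6211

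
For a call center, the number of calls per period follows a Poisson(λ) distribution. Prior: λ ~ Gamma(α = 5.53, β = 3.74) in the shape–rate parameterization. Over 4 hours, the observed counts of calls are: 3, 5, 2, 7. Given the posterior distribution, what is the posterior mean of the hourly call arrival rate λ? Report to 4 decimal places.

2.9109

With a Gamma(shape α, rate β) prior, the Poisson likelihood is conjugate: the posterior is Gamma(α + ΣXᵢ, β + n).
Sum of counts S = 17 over n = 4 hours.
Posterior: Gamma(α+S, β+n) = Gamma(5.53+17, 3.74+4) = Gamma(22.53, 7.74).
Posterior mean = α/β = 22.53/7.74 = 2.9109.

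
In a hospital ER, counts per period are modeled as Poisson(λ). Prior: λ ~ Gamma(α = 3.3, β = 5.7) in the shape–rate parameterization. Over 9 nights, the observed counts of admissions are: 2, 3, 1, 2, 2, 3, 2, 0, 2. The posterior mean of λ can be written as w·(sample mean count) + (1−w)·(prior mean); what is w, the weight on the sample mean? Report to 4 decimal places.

With a Gamma(shape α, rate β) prior, the Poisson likelihood is conjugate: the posterior is Gamma(α + ΣXᵢ, β + n).
Posterior mean = (α₀+S)/(β₀+n) = [n/(β₀+n)]·(S/n) + [β₀/(β₀+n)]·(α₀/β₀), so only n and β₀ enter the weight.
Weight on data w = n/(β₀+n) = 9/(5.7+9) = 9/14.7 = 0.6122.

0.6122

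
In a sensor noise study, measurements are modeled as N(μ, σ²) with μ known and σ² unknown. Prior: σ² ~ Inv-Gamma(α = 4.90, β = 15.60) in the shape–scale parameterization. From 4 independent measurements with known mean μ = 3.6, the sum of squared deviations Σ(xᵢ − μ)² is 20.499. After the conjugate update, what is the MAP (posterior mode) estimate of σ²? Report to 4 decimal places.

3.2721

With known mean μ and an Inverse-Gamma(α, β) prior on σ², the Normal likelihood is conjugate: posterior is Inv-Gamma(α + n/2, β + Σ(xᵢ−μ)²/2).
Posterior: Inv-Gamma(4.90 + 4/2, 15.60 + 20.499/2) = Inv-Gamma(6.90, 25.8495).
Mode = β/(α+1) = 25.8495/7.90 = 3.2721.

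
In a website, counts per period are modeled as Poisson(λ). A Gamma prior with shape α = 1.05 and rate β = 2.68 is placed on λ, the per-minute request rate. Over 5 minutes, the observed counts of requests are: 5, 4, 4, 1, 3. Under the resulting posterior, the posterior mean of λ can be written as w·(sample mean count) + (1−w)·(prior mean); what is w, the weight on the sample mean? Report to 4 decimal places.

With a Gamma(shape α, rate β) prior, the Poisson likelihood is conjugate: the posterior is Gamma(α + ΣXᵢ, β + n).
Posterior mean = (α₀+S)/(β₀+n) = [n/(β₀+n)]·(S/n) + [β₀/(β₀+n)]·(α₀/β₀), so only n and β₀ enter the weight.
Weight on data w = n/(β₀+n) = 5/(2.68+5) = 5/7.68 = 0.6510.

0.6510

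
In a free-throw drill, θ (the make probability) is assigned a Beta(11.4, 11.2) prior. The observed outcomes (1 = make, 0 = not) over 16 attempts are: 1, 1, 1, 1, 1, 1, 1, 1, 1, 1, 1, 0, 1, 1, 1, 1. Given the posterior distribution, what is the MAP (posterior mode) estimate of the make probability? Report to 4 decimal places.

The Beta prior is conjugate to a Binomial/Bernoulli likelihood; the update adds successes to α and failures to β.
Posterior: Beta(α+k, β+n−k) = Beta(11.4+15, 11.2+1) = Beta(26.4, 12.2).
Mode of Beta(a,b) for a,b>1 is (a−1)/(a+b−2) = 25.4/36.6 = 0.6940.

0.6940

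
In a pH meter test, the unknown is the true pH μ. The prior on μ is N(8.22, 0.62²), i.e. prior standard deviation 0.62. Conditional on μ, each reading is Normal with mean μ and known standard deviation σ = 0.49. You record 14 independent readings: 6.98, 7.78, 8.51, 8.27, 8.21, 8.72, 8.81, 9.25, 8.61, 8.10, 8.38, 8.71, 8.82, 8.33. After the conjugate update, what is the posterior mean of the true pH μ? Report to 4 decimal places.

For Normal data with known variance σ², a Normal(μ₀, σ₀²) prior on μ is conjugate. Posterior precision = 1/σ₀² + n/σ²; posterior mean is the precision-weighted average of μ₀ and x̄.
Σxᵢ = 6.98 + 7.78 + 8.51 + 8.27 + 8.21 + 8.72 + 8.81 + 9.25 + 8.61 + 8.10 + 8.38 + 8.71 + 8.82 + 8.33 = 117.48, so n·x̄ = 117.48.
σ₀² = 0.62² = 0.3844, σ² = 0.49² = 0.2401; σ² + n·σ₀² = 0.2401 + 14·0.3844 = 5.6217.
Posterior mean = (μ₀/σ₀² + n·x̄/σ²)/(1/σ₀² + n/σ²) = (σ²·μ₀ + σ₀²·n·x̄)/(σ² + n·σ₀²) = (0.2401·8.22 + 0.3844·117.48)/5.6217 = 47.132934/5.6217 = 8.3841.

8.3841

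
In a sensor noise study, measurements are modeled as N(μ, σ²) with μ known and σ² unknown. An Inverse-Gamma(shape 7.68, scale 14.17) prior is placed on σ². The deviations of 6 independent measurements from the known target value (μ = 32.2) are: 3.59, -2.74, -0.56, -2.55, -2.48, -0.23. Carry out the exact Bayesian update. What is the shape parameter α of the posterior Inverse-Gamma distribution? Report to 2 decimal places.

With known mean μ and an Inverse-Gamma(α, β) prior on σ², the Normal likelihood is conjugate: posterior is Inv-Gamma(α + n/2, β + Σ(xᵢ−μ)²/2).
Σ(xᵢ−μ)² = (3.59)² + (-2.74)² + (-0.56)² + (-2.55)² + (-2.48)² + (-0.23)² = 33.4151.
Posterior: Inv-Gamma(7.68 + 6/2, 14.17 + 33.4151/2) = Inv-Gamma(10.68, 30.87755).
Posterior α = 10.68.

10.68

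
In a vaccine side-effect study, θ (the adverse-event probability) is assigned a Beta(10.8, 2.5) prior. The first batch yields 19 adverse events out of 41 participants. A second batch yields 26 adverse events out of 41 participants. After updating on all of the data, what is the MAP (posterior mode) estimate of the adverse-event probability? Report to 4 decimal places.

0.5874

The Beta prior is conjugate to a Binomial/Bernoulli likelihood; the update adds successes to α and failures to β.
After batch 1: Beta(10.8+19, 2.5+22) = Beta(29.8, 24.5).
After batch 2: Beta(29.8+26, 24.5+15) = Beta(55.8, 39.5).
Mode of Beta(a,b) for a,b>1 is (a−1)/(a+b−2) = 54.8/93.3 = 0.5874.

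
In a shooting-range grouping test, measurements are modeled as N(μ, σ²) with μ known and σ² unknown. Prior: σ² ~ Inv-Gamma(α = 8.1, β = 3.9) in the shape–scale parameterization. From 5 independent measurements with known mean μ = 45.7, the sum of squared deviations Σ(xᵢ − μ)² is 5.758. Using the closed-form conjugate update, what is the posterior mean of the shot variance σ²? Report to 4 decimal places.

With known mean μ and an Inverse-Gamma(α, β) prior on σ², the Normal likelihood is conjugate: posterior is Inv-Gamma(α + n/2, β + Σ(xᵢ−μ)²/2).
Posterior: Inv-Gamma(8.1 + 5/2, 3.9 + 5.758/2) = Inv-Gamma(10.60, 6.7790).
E[σ²|data] = β/(α−1) = 6.7790/9.60 = 0.7061.

0.7061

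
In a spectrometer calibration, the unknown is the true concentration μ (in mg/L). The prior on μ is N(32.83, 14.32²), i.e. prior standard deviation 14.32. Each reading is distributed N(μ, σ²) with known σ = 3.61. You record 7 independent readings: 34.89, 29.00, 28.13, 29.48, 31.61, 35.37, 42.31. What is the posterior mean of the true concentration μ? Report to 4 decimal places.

For Normal data with known variance σ², a Normal(μ₀, σ₀²) prior on μ is conjugate. Posterior precision = 1/σ₀² + n/σ²; posterior mean is the precision-weighted average of μ₀ and x̄.
Σxᵢ = 34.89 + 29.00 + 28.13 + 29.48 + 31.61 + 35.37 + 42.31 = 230.79, so n·x̄ = 230.79.
σ₀² = 14.32² = 205.0624, σ² = 3.61² = 13.0321; σ² + n·σ₀² = 13.0321 + 7·205.0624 = 1448.4689.
Posterior mean = (μ₀/σ₀² + n·x̄/σ²)/(1/σ₀² + n/σ²) = (σ²·μ₀ + σ₀²·n·x̄)/(σ² + n·σ₀²) = (13.0321·32.83 + 205.0624·230.79)/1448.4689 = 47754.195139/1448.4689 = 32.9687.

32.9687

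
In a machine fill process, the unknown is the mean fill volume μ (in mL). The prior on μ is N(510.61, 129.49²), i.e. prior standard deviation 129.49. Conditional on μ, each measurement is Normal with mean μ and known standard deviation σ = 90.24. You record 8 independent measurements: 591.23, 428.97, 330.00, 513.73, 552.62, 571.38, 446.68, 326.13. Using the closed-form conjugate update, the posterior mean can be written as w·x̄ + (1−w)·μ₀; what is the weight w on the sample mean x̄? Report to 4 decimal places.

0.9428

For Normal data with known variance σ², a Normal(μ₀, σ₀²) prior on μ is conjugate. Posterior precision = 1/σ₀² + n/σ²; posterior mean is the precision-weighted average of μ₀ and x̄.
σ₀² = 129.49² = 16767.6601, σ² = 90.24² = 8143.2576. Prior precision 1/σ₀² = 1/16767.6601; data precision n/σ² = 8/8143.2576.
w = (n/σ²)/(1/σ₀² + n/σ²) = n·σ₀²/(σ² + n·σ₀²) = 8·16767.6601/(8143.2576 + 8·16767.6601) = 134141.2808/142284.5384 = 0.9428.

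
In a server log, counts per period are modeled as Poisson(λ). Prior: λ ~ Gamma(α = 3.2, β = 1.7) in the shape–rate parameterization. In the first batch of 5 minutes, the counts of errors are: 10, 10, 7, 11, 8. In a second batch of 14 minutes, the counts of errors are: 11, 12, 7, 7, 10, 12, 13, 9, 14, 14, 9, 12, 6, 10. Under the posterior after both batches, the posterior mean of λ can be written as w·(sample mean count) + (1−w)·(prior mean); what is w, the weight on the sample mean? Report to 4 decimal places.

With a Gamma(shape α, rate β) prior, the Poisson likelihood is conjugate: the posterior is Gamma(α + ΣXᵢ, β + n).
Total number of minutes: n = 5 + 14 = 19.
Posterior mean = (α₀+S)/(β₀+n) = [n/(β₀+n)]·(S/n) + [β₀/(β₀+n)]·(α₀/β₀), so only n and β₀ enter the weight.
Weight on data w = n/(β₀+n) = 19/(1.7+19) = 19/20.7 = 0.9179.

0.9179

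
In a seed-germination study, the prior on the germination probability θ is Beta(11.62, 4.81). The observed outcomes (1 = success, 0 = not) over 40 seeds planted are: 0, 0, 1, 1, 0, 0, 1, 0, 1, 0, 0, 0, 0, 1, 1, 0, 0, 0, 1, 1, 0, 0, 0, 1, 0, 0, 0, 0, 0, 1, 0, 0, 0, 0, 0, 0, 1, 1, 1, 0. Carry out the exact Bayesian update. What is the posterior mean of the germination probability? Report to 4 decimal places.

0.4363

The Beta prior is conjugate to a Binomial/Bernoulli likelihood; the update adds successes to α and failures to β.
Posterior: Beta(α+k, β+n−k) = Beta(11.62+13, 4.81+27) = Beta(24.62, 31.81).
Posterior mean = α/(α+β) = 24.62/56.43 = 0.4363.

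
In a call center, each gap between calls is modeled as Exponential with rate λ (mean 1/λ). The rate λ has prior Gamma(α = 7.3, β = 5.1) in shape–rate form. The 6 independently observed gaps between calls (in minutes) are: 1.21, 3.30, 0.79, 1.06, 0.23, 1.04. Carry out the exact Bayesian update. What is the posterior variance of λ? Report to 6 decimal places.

With a Gamma(shape α, rate β) prior on the exponential rate λ, the posterior after n observations with total T = Σxᵢ is Gamma(α+n, β+T).
Sum of observations T = 7.63 minutes; n = 6.
Posterior: Gamma(7.3+6, 5.1+7.63) = Gamma(13.3, 12.73).
Var = α/β² = 0.082072.

0.082072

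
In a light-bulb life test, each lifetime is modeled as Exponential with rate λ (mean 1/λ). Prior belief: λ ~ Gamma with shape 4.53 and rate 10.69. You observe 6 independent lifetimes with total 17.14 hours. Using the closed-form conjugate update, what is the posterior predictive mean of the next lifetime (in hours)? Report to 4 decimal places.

With a Gamma(shape α, rate β) prior on the exponential rate λ, the posterior after n observations with total T = Σxᵢ is Gamma(α+n, β+T).
Posterior: Gamma(4.53+6, 10.69+17.14) = Gamma(10.53, 27.83).
The predictive distribution for the next observation is Lomax; its mean is β/(α−1) = 27.83/9.53 = 2.9203.

2.9203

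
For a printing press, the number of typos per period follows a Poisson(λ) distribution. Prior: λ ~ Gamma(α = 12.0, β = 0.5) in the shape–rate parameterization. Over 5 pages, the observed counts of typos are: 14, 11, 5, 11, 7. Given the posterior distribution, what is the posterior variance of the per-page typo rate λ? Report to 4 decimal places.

With a Gamma(shape α, rate β) prior, the Poisson likelihood is conjugate: the posterior is Gamma(α + ΣXᵢ, β + n).
Sum of counts S = 48 over n = 5 pages.
Posterior: Gamma(α+S, β+n) = Gamma(12.0+48, 0.5+5) = Gamma(60.0, 5.5).
Var = α/β² = 60.0/5.5² = 1.9835.

1.9835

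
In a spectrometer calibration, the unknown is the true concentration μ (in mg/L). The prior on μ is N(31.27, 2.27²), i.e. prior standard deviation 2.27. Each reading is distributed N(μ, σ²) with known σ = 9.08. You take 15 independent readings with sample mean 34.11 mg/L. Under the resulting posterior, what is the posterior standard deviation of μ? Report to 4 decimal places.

For Normal data with known variance σ², a Normal(μ₀, σ₀²) prior on μ is conjugate. Posterior precision = 1/σ₀² + n/σ²; posterior mean is the precision-weighted average of μ₀ and x̄.
σ₀² = 2.27² = 5.1529, σ² = 9.08² = 82.4464; σ² + n·σ₀² = 82.4464 + 15·5.1529 = 159.7399.
Posterior precision = 1/σ₀² + n/σ² = 1/5.1529 + 15/82.4464 = (σ² + n·σ₀²)/(σ₀²σ²) = 159.7399/(5.1529·82.4464); posterior variance σₙ² = σ₀²σ²/(σ² + n·σ₀²) = 5.1529·82.4464/159.7399 = 2.659561.
Posterior SD = √σₙ² = √(5.1529·82.4464/159.7399) = 1.6308.

1.6308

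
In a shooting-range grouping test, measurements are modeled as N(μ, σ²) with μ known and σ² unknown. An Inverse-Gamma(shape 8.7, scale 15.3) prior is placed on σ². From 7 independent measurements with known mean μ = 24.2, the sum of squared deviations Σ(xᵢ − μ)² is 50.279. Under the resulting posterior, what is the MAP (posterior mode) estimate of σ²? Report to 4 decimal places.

3.0636

With known mean μ and an Inverse-Gamma(α, β) prior on σ², the Normal likelihood is conjugate: posterior is Inv-Gamma(α + n/2, β + Σ(xᵢ−μ)²/2).
Posterior: Inv-Gamma(8.7 + 7/2, 15.3 + 50.279/2) = Inv-Gamma(12.20, 40.4395).
Mode = β/(α+1) = 40.4395/13.20 = 3.0636.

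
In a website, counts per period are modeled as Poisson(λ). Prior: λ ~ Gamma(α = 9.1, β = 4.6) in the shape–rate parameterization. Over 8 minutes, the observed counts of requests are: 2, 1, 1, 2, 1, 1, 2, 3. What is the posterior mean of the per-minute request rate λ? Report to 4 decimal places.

With a Gamma(shape α, rate β) prior, the Poisson likelihood is conjugate: the posterior is Gamma(α + ΣXᵢ, β + n).
Sum of counts S = 13 over n = 8 minutes.
Posterior: Gamma(α+S, β+n) = Gamma(9.1+13, 4.6+8) = Gamma(22.1, 12.6).
Posterior mean = α/β = 22.1/12.6 = 1.7540.

1.7540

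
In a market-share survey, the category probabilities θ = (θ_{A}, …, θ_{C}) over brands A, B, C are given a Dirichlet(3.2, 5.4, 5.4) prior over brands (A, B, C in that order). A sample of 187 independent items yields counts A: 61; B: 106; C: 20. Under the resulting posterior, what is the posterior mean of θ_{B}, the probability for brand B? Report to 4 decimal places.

The Dirichlet prior is conjugate to the Multinomial likelihood: each posterior αⱼ = prior αⱼ + observed count nⱼ.
Posterior concentration: (64.2, 111.4, 25.4), total = 201.0.
E[θ_{B}|data] = α_{B}/Σα = 111.4/201.0 = 0.5542.

0.5542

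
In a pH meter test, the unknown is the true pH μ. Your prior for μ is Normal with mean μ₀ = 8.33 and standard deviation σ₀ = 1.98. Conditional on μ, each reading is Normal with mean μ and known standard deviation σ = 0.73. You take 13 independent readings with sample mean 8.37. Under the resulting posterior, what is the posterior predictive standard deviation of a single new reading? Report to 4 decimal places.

For Normal data with known variance σ², a Normal(μ₀, σ₀²) prior on μ is conjugate. Posterior precision = 1/σ₀² + n/σ²; posterior mean is the precision-weighted average of μ₀ and x̄.
σ₀² = 1.98² = 3.9204, σ² = 0.73² = 0.5329; σ² + n·σ₀² = 0.5329 + 13·3.9204 = 51.4981.
Posterior precision = 1/σ₀² + n/σ² = 1/3.9204 + 13/0.5329 = (σ² + n·σ₀²)/(σ₀²σ²) = 51.4981/(3.9204·0.5329); posterior variance σₙ² = σ₀²σ²/(σ² + n·σ₀²) = 3.9204·0.5329/51.4981 = 0.040568.
Predictive variance for one new observation = σₙ² + σ² = 3.9204·0.5329/51.4981 + 0.5329 = σ²·(σ₀² + 51.4981)/51.4981 = 0.5329·55.4185/51.4981 = 0.573468; SD = √(0.5329·55.4185/51.4981) = 0.7573.

0.7573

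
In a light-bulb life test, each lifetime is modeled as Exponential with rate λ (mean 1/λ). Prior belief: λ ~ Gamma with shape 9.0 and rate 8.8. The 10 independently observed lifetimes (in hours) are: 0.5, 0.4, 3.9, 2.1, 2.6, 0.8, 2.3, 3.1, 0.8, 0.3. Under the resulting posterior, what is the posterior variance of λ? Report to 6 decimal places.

With a Gamma(shape α, rate β) prior on the exponential rate λ, the posterior after n observations with total T = Σxᵢ is Gamma(α+n, β+T).
Sum of observations T = 16.8 hours; n = 10.
Posterior: Gamma(9.0+10, 8.8+16.8) = Gamma(19.0, 25.6).
Var = α/β² = 0.028992.

0.028992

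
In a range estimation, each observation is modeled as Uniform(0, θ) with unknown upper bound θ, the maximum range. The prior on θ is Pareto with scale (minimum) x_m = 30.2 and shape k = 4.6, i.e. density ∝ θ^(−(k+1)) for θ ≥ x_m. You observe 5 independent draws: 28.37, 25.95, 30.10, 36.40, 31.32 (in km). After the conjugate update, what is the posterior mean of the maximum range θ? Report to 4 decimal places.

40.6326

A Pareto(scale x_m, shape k) prior on the upper bound θ of Uniform(0, θ) is conjugate: posterior is Pareto(max(x_m, max xᵢ), k + n).
Sample maximum = 36.40; prior scale x_m = 30.2 → posterior scale = max = 36.40.
Posterior shape = 4.6 + 5 = 9.6.
E[θ|data] = k·x_m/(k−1) = 9.6·36.40/8.6 = 40.6326.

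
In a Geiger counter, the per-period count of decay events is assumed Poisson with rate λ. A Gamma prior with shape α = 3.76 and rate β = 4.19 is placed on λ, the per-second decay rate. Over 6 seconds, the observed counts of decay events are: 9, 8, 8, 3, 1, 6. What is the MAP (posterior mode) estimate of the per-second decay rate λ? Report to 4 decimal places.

3.7056

With a Gamma(shape α, rate β) prior, the Poisson likelihood is conjugate: the posterior is Gamma(α + ΣXᵢ, β + n).
Sum of counts S = 35 over n = 6 seconds.
Posterior: Gamma(α+S, β+n) = Gamma(3.76+35, 4.19+6) = Gamma(38.76, 10.19).
Mode of Gamma(α,β) for α≥1 is (α−1)/β = 37.76/10.19 = 3.7056.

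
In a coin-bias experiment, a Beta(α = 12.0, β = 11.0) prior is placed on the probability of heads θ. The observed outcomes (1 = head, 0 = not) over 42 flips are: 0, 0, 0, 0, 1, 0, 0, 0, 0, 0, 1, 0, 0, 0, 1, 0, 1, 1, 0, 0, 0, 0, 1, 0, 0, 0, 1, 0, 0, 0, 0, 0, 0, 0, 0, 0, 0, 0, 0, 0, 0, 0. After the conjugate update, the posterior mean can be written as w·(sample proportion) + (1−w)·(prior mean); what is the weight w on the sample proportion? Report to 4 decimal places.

The Beta prior is conjugate to a Binomial/Bernoulli likelihood; the update adds successes to α and failures to β.
Posterior mean = (α₀+k)/(α₀+β₀+n) = [n/(α₀+β₀+n)]·(k/n) + [(α₀+β₀)/(α₀+β₀+n)]·α₀/(α₀+β₀), so only n and the prior enter the weight.
The weight on the data is w = n/(α₀+β₀+n) = 42/(12.0+11.0+42) = 42/65.0 = 0.6462.

0.6462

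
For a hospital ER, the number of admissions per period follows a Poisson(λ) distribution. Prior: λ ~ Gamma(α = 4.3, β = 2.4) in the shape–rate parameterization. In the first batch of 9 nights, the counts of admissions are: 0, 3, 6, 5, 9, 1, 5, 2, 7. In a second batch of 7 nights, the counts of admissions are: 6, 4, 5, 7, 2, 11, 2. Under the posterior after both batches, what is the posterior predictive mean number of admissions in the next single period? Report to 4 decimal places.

With a Gamma(shape α, rate β) prior, the Poisson likelihood is conjugate: the posterior is Gamma(α + ΣXᵢ, β + n).
Batch 1: sum of counts S = 38 over n = 9 nights.
After batch 1: Gamma(α+S, β+n) = Gamma(4.3+38, 2.4+9) = Gamma(42.3, 11.4).
Batch 2: sum of counts S = 37 over n = 7 nights.
After batch 2: Gamma(α+S, β+n) = Gamma(42.3+37, 11.4+7) = Gamma(79.3, 18.4).
The predictive distribution for one future period is NegBinom with mean α/β = 4.3098.

4.3098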